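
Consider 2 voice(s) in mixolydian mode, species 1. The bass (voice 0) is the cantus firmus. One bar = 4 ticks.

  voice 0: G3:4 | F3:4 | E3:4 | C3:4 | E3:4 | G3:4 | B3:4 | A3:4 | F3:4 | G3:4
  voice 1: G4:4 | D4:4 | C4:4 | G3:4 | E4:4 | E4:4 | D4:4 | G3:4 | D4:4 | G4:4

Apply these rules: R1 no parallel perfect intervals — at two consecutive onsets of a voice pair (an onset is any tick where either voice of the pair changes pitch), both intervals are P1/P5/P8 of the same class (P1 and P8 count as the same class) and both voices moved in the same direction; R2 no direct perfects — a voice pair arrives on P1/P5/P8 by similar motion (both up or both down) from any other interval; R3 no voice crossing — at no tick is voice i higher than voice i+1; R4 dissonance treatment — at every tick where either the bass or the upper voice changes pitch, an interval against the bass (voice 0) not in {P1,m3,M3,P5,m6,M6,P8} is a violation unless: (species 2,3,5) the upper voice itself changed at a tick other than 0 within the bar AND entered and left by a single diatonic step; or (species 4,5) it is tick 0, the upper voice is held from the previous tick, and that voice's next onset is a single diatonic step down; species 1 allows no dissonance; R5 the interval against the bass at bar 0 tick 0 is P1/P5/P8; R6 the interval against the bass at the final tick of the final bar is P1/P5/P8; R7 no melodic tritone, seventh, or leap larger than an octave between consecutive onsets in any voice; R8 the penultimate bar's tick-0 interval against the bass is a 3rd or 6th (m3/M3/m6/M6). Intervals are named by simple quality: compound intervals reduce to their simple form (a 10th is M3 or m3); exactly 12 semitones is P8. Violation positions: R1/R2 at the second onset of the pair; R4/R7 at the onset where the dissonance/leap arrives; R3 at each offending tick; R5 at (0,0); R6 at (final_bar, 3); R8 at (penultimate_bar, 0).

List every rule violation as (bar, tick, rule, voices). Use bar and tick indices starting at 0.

bar 0: v0=G3 v1=G4 downbeat P8
bar 1: v0=F3 v1=D4 downbeat M6
bar 2: v0=E3 v1=C4 downbeat m6
bar 3: v0=C3 v1=G3 downbeat P5
bar 4: v0=E3 v1=E4 downbeat P8
bar 5: v0=G3 v1=E4 downbeat M6
bar 6: v0=B3 v1=D4 downbeat m3
bar 7: v0=A3 v1=G3 downbeat M2
bar 8: v0=F3 v1=D4 downbeat M6
bar 9: v0=G3 v1=G4 downbeat P8
  -> R2 @ bar 3 tick 0 v(0, 1): E3/C4 m6 -> C3/G3 P5 similar
  -> R2 @ bar 4 tick 0 v(0, 1): C3/G3 P5 -> E3/E4 P8 similar
  -> R3 @ bar 7 tick 0 v(0, 1): A3 above G3
  -> R4 @ bar 7 tick 0 v(0, 1): A3/G3 M2 untreated
  -> R3 @ bar 7 tick 1 v(0, 1): A3 above G3
  -> R3 @ bar 7 tick 2 v(0, 1): A3 above G3
  -> R3 @ bar 7 tick 3 v(0, 1): A3 above G3
  -> R2 @ bar 9 tick 0 v(0, 1): F3/D4 M6 -> G3/G4 P8 similar

(3, 0, R2, (0, 1))
(4, 0, R2, (0, 1))
(7, 0, R3, (0, 1))
(7, 0, R4, (0, 1))
(7, 1, R3, (0, 1))
(7, 2, R3, (0, 1))
(7, 3, R3, (0, 1))
(9, 0, R2, (0, 1))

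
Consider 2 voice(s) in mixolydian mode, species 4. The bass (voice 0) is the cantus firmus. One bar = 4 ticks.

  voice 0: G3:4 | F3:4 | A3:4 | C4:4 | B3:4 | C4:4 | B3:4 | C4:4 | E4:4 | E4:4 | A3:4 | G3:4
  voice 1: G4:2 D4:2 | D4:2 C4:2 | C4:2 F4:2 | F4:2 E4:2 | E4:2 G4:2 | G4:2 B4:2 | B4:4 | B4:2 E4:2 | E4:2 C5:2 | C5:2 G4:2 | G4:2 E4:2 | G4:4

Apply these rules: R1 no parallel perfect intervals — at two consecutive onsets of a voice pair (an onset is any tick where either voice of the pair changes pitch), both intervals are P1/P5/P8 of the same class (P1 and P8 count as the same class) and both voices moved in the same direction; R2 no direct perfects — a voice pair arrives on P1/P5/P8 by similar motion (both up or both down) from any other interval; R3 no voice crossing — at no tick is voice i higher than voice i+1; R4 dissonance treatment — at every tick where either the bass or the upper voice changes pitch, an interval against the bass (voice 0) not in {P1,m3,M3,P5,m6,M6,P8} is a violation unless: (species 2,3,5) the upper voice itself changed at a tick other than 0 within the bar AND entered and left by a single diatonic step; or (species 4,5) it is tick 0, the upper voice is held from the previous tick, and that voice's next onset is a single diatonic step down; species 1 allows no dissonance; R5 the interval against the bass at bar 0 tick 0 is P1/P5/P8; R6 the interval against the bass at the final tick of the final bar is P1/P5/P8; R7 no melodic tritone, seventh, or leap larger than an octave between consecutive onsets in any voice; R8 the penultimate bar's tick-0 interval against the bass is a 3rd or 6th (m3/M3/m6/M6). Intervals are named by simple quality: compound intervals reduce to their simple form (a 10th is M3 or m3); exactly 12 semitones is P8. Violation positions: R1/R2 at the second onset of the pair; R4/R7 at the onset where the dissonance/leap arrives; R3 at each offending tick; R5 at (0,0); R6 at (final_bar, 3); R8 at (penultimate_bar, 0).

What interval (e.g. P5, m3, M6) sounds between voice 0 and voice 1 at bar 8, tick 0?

P1

voice 0=E4 voice 1=E4 -> P1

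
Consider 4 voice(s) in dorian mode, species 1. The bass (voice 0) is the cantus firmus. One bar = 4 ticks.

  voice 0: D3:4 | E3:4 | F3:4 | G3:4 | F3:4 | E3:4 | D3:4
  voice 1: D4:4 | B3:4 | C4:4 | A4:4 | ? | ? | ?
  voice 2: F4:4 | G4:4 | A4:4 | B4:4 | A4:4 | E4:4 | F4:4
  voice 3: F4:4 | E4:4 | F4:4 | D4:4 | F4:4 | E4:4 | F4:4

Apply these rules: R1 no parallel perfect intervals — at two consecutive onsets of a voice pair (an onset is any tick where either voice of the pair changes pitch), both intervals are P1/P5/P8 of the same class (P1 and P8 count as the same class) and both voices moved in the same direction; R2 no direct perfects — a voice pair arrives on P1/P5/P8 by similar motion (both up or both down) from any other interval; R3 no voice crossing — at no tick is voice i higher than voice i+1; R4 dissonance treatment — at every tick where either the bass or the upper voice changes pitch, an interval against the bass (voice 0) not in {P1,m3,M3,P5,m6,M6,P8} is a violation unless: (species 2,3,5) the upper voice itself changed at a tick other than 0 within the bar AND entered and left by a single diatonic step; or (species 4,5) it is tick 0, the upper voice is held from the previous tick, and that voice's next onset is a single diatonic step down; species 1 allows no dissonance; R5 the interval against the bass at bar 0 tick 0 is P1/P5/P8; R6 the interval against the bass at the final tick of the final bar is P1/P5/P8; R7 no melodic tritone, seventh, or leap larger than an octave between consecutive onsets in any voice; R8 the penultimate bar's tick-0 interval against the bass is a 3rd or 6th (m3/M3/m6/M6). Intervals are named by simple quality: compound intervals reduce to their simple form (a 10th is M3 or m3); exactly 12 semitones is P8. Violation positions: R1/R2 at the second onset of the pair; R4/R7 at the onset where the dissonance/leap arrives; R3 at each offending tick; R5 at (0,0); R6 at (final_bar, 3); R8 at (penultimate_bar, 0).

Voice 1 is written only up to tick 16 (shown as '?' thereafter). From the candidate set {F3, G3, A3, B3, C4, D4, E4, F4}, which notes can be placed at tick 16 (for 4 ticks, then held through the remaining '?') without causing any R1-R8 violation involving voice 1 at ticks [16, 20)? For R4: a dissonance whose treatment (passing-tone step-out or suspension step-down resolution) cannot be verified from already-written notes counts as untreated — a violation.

{}

F3: violates R2,R7
G3: violates R4,R7
A3: violates R2
B3: violates R4,R7
C4: violates R2
D4: violates R2
E4: violates R4
F4: violates R2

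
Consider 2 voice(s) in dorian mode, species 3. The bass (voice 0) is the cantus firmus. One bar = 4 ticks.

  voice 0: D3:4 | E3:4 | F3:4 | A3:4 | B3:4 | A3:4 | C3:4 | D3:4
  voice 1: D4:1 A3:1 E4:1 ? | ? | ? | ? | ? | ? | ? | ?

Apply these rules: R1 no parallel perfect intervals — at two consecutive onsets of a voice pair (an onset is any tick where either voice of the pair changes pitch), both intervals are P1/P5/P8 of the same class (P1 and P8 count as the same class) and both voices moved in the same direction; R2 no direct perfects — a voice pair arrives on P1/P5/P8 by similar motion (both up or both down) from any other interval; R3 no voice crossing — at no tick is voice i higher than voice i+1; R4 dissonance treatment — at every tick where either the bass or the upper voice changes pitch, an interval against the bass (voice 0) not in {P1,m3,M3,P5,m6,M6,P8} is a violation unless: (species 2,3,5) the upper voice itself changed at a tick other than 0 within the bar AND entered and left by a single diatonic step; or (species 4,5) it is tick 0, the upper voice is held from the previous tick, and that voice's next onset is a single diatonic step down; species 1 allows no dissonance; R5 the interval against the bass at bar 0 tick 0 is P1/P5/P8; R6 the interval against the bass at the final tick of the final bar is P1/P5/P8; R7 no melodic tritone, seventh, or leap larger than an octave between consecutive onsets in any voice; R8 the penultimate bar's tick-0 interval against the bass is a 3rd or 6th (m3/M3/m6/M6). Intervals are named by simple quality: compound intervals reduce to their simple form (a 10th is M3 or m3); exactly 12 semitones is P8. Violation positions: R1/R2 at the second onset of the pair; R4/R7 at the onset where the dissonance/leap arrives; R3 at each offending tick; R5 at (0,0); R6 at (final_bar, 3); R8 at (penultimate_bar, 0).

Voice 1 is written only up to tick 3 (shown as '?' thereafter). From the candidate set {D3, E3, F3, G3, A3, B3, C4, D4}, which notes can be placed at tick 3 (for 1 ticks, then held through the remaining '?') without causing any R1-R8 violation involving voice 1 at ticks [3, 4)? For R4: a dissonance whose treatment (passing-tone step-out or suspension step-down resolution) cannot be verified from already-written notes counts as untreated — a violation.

{A3, B3, D4}

D3: violates R7
E3: violates R4
F3: violates R7
G3: violates R4
A3: legal
B3: legal
C4: violates R4
D4: legal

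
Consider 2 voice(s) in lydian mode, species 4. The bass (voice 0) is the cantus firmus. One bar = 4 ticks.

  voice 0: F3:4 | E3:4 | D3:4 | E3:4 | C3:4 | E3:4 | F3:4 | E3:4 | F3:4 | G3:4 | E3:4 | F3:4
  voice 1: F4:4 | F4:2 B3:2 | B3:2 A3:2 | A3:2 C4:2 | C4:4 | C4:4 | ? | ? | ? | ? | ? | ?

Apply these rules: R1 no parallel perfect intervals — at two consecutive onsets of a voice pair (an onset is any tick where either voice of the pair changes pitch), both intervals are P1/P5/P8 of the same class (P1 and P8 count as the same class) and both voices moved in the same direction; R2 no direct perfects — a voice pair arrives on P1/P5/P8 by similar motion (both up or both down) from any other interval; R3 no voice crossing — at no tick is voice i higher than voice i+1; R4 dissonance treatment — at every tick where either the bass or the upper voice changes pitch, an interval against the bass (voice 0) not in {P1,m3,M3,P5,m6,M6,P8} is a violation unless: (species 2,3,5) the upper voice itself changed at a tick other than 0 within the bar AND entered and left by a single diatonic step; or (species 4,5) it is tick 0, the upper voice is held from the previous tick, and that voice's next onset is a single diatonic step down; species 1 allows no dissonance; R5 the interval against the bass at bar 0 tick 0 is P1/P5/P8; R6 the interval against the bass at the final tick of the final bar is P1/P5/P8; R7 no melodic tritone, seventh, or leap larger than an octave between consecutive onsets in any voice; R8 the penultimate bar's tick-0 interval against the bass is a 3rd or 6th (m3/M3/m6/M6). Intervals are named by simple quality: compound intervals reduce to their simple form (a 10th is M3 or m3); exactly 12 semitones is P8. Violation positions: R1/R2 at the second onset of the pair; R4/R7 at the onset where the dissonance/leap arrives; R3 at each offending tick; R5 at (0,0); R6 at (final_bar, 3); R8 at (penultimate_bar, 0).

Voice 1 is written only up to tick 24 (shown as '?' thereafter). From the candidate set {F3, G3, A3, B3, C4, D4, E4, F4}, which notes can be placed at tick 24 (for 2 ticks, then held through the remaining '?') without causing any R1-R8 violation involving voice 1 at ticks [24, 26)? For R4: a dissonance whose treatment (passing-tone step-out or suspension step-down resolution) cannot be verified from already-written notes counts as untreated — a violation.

{A3, C4, D4, F3}

F3: legal
G3: violates R4
A3: legal
B3: violates R4
C4: legal
D4: legal
E4: violates R4
F4: violates R2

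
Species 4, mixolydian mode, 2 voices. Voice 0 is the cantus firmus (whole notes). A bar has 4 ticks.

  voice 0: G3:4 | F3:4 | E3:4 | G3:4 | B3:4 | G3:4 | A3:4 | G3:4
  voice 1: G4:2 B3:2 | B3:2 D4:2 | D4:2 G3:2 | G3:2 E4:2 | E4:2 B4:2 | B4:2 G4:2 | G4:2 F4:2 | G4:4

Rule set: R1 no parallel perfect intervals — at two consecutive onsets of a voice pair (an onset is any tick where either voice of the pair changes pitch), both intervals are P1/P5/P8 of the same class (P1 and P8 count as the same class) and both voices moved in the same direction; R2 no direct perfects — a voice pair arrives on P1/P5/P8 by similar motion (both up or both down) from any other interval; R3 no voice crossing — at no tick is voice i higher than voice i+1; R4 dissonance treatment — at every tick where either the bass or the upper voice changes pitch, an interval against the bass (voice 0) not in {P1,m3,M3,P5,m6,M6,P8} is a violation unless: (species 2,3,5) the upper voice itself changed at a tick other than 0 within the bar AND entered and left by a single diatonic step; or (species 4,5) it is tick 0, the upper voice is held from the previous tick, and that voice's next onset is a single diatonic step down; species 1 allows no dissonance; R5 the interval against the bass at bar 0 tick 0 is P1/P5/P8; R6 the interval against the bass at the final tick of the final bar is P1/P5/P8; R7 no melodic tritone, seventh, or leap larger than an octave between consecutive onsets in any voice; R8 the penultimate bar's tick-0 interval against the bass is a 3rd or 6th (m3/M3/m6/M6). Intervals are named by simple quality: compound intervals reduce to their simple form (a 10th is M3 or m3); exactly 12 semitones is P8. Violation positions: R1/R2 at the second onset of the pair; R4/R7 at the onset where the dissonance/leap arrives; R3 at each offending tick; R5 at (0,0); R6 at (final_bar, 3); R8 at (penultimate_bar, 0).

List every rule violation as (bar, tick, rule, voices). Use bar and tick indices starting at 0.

bar 0: v0=G3 v1=G4 downbeat P8
bar 1: v0=F3 v1=B3 downbeat TT
bar 2: v0=E3 v1=D4 downbeat m7
bar 3: v0=G3 v1=G3 downbeat P1
bar 4: v0=B3 v1=E4 downbeat P4
bar 5: v0=G3 v1=B4 downbeat M3
bar 6: v0=A3 v1=G4 downbeat m7
bar 7: v0=G3 v1=G4 downbeat P8
  -> R4 @ bar 1 tick 0 v(0, 1): F3/B3 TT untreated
  -> R4 @ bar 2 tick 0 v(0, 1): E3/D4 m7 untreated
  -> R4 @ bar 4 tick 0 v(0, 1): B3/E4 P4 untreated
  -> R8 @ bar 6 tick 0 v(0, 1): penult m7 not 3rd/6th

(1, 0, R4, (0, 1))
(2, 0, R4, (0, 1))
(4, 0, R4, (0, 1))
(6, 0, R8, (0, 1))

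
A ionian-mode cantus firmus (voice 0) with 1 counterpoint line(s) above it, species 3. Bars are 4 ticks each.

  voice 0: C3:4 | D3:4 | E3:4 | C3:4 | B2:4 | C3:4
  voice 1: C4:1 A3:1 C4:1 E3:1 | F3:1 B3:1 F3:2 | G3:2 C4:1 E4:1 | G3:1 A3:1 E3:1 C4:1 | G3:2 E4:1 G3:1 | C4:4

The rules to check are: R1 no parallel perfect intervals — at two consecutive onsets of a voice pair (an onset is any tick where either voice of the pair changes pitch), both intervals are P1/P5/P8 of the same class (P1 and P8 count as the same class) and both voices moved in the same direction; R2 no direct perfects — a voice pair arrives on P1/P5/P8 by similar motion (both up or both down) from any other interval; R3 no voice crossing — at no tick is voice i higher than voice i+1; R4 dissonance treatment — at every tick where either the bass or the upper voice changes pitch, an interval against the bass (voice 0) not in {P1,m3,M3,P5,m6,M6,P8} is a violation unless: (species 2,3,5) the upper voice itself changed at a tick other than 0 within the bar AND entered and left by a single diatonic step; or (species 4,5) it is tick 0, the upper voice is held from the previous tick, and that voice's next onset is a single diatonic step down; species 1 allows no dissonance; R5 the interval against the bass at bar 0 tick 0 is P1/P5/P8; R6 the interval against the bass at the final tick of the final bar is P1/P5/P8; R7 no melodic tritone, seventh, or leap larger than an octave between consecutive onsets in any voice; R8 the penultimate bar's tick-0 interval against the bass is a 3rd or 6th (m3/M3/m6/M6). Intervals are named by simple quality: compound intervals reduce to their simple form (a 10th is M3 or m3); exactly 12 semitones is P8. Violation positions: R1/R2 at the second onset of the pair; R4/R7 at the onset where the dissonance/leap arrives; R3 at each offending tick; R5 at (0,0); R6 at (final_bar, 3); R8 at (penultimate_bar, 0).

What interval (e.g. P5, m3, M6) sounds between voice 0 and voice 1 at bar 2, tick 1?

voice 0=E3 voice 1=G3 -> m3

m3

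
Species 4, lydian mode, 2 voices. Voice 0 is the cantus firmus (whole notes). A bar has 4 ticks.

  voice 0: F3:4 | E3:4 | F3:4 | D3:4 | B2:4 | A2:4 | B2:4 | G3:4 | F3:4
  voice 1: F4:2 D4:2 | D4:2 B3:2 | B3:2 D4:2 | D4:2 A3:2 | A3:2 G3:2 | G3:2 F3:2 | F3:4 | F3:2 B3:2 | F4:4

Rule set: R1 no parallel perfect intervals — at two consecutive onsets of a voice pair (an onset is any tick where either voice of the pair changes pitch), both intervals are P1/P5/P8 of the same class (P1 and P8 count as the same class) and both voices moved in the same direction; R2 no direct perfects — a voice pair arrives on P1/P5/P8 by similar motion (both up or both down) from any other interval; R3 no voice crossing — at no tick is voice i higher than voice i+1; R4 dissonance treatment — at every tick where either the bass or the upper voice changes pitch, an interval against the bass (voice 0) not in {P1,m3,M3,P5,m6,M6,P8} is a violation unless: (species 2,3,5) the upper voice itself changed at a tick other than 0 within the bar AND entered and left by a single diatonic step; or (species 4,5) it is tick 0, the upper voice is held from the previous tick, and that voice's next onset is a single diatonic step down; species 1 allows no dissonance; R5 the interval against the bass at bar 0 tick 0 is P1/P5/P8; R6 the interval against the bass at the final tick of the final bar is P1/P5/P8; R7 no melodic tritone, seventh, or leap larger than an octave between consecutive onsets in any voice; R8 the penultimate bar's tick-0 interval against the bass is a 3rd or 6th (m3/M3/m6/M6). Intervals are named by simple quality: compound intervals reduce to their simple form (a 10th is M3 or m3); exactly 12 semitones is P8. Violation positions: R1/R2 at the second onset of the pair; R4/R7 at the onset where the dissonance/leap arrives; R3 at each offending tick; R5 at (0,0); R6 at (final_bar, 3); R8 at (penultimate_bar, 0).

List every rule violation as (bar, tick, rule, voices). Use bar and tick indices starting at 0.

(1, 0, R4, (0, 1))
(2, 0, R4, (0, 1))
(6, 0, R4, (0, 1))
(7, 0, R3, (0, 1))
(7, 0, R4, (0, 1))
(7, 0, R8, (0, 1))
(7, 1, R3, (0, 1))
(7, 2, R7, (1,))
(8, 0, R7, (1,))

bar 0: v0=F3 v1=F4 downbeat P8
bar 1: v0=E3 v1=D4 downbeat m7
bar 2: v0=F3 v1=B3 downbeat TT
bar 3: v0=D3 v1=D4 downbeat P8
bar 4: v0=B2 v1=A3 downbeat m7
bar 5: v0=A2 v1=G3 downbeat m7
bar 6: v0=B2 v1=F3 downbeat TT
bar 7: v0=G3 v1=F3 downbeat M2
bar 8: v0=F3 v1=F4 downbeat P8
  -> R4 @ bar 1 tick 0 v(0, 1): E3/D4 m7 untreated
  -> R4 @ bar 2 tick 0 v(0, 1): F3/B3 TT untreated
  -> R4 @ bar 6 tick 0 v(0, 1): B2/F3 TT untreated
  -> R3 @ bar 7 tick 0 v(0, 1): G3 above F3
  -> R4 @ bar 7 tick 0 v(0, 1): G3/F3 M2 untreated
  -> R8 @ bar 7 tick 0 v(0, 1): penult M2 not 3rd/6th
  -> R3 @ bar 7 tick 1 v(0, 1): G3 above F3
  -> R7 @ bar 7 tick 2 v(1,): F3->B3 leap 6st
  -> R7 @ bar 8 tick 0 v(1,): B3->F4 leap 6st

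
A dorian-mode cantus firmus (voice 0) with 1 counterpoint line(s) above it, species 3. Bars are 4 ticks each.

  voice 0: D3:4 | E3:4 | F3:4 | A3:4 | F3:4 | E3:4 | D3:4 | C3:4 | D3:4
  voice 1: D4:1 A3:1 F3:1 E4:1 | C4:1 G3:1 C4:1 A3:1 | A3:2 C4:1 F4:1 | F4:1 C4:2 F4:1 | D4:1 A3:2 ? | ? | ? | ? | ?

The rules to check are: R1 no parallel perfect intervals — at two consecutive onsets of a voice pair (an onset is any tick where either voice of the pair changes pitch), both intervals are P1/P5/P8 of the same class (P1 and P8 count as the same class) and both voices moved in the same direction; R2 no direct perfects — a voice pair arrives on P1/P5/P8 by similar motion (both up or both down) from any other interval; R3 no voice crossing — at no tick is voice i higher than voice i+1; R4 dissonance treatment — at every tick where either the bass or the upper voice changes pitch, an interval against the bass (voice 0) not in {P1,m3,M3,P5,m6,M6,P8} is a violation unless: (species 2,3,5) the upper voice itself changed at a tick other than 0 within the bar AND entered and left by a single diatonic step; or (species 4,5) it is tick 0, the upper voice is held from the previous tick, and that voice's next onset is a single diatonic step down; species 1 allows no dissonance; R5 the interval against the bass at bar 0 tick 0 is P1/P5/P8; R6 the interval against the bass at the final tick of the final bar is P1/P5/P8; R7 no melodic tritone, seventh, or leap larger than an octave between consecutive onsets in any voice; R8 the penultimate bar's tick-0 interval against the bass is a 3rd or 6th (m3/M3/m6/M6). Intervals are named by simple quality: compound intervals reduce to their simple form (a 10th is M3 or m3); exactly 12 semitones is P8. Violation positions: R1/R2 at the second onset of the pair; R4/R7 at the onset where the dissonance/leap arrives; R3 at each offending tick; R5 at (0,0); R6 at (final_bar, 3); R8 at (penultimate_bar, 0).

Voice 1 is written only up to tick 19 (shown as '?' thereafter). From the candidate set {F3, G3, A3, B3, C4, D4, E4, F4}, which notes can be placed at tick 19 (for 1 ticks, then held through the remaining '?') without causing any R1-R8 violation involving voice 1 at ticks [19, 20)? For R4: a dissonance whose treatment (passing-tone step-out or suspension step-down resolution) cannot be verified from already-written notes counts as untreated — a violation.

{A3, C4, D4, F3, F4}

F3: legal
G3: violates R4
A3: legal
B3: violates R4
C4: legal
D4: legal
E4: violates R4
F4: legal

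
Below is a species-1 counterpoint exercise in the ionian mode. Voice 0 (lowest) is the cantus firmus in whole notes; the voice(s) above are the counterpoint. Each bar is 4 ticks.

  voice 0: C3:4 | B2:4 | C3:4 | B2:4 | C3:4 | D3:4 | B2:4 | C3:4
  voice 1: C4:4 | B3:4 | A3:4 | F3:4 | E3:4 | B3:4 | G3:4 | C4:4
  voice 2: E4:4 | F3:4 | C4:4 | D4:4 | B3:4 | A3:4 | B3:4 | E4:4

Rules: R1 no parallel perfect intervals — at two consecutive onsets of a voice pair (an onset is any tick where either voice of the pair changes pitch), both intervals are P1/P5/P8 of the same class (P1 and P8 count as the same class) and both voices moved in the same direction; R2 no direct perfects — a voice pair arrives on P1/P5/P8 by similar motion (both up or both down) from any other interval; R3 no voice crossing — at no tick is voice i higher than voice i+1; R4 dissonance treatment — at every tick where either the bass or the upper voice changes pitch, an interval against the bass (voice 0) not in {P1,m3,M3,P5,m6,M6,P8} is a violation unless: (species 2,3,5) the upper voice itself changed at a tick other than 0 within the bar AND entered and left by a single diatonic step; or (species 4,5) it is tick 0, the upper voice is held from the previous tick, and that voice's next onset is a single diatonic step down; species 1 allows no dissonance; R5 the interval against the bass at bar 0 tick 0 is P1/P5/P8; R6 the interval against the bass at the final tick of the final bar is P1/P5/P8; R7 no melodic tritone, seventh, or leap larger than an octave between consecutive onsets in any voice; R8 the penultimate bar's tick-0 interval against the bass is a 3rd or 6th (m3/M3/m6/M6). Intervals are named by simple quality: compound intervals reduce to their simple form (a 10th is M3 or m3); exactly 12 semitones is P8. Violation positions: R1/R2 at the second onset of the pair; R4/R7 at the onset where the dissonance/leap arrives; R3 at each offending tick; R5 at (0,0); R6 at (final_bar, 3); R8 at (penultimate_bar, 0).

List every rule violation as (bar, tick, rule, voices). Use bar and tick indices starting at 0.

(0, 0, R5, (0, 2))
(1, 0, R1, (0, 1))
(1, 0, R3, (1, 2))
(1, 0, R4, (0, 2))
(1, 0, R7, (2,))
(1, 1, R3, (1, 2))
(1, 2, R3, (1, 2))
(1, 3, R3, (1, 2))
(2, 0, R2, (0, 2))
(3, 0, R4, (0, 1))
(4, 0, R2, (1, 2))
(4, 0, R4, (0, 2))
(5, 0, R3, (1, 2))
(5, 1, R3, (1, 2))
(5, 2, R3, (1, 2))
(5, 3, R3, (1, 2))
(6, 0, R8, (0, 2))
(7, 0, R2, (0, 1))
(7, 3, R6, (0, 2))

bar 0: v0=C3 v1=C4 v2=E4 downbeat M3
bar 1: v0=B2 v1=B3 v2=F3 downbeat TT
bar 2: v0=C3 v1=A3 v2=C4 downbeat P8
bar 3: v0=B2 v1=F3 v2=D4 downbeat m3
bar 4: v0=C3 v1=E3 v2=B3 downbeat M7
bar 5: v0=D3 v1=B3 v2=A3 downbeat P5
bar 6: v0=B2 v1=G3 v2=B3 downbeat P8
bar 7: v0=C3 v1=C4 v2=E4 downbeat M3
  -> R5 @ bar 0 tick 0 v(0, 2): opens on M3
  -> R1 @ bar 1 tick 0 v(0, 1): C3/C4 P8 -> B2/B3 P8 similar
  -> R3 @ bar 1 tick 0 v(1, 2): B3 above F3
  -> R4 @ bar 1 tick 0 v(0, 2): B2/F3 TT untreated
  -> R7 @ bar 1 tick 0 v(2,): E4->F3 leap 11st
  -> R3 @ bar 1 tick 1 v(1, 2): B3 above F3
  -> R3 @ bar 1 tick 2 v(1, 2): B3 above F3
  -> R3 @ bar 1 tick 3 v(1, 2): B3 above F3
  -> R2 @ bar 2 tick 0 v(0, 2): B2/F3 TT -> C3/C4 P8 similar
  -> R4 @ bar 3 tick 0 v(0, 1): B2/F3 TT untreated
  -> R2 @ bar 4 tick 0 v(1, 2): F3/D4 M6 -> E3/B3 P5 similar
  -> R4 @ bar 4 tick 0 v(0, 2): C3/B3 M7 untreated
  -> R3 @ bar 5 tick 0 v(1, 2): B3 above A3
  -> R3 @ bar 5 tick 1 v(1, 2): B3 above A3
  -> R3 @ bar 5 tick 2 v(1, 2): B3 above A3
  -> R3 @ bar 5 tick 3 v(1, 2): B3 above A3
  -> R8 @ bar 6 tick 0 v(0, 2): penult P8 not 3rd/6th
  -> R2 @ bar 7 tick 0 v(0, 1): B2/G3 m6 -> C3/C4 P8 similar
  -> R6 @ bar 7 tick 3 v(0, 2): closes on M3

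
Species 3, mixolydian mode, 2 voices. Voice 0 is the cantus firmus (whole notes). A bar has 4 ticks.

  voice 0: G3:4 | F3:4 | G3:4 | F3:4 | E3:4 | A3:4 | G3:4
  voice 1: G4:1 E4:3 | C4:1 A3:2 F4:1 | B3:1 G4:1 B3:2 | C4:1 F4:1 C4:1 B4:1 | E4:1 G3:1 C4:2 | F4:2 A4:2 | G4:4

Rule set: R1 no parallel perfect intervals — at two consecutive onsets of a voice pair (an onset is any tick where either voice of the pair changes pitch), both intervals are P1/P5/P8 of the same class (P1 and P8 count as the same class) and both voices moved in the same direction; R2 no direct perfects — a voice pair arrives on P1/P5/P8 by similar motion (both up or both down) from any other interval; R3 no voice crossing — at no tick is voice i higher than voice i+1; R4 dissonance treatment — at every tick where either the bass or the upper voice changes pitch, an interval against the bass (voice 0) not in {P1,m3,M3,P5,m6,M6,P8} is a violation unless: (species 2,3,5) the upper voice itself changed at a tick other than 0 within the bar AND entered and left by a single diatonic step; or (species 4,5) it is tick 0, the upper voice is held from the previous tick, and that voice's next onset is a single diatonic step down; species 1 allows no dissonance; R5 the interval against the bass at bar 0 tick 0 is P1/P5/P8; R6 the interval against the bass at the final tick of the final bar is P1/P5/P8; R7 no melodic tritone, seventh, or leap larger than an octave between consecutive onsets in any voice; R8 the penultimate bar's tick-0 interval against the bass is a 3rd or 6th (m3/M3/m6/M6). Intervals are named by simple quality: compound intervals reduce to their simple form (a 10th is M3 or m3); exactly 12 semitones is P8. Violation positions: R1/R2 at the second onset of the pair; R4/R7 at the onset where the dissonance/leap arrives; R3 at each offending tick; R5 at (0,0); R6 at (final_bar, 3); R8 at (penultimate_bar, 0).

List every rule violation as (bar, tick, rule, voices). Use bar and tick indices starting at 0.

(1, 0, R2, (0, 1))
(2, 0, R7, (1,))
(3, 3, R4, (0, 1))
(3, 3, R7, (1,))
(4, 0, R2, (0, 1))
(6, 0, R1, (0, 1))

bar 0: v0=G3 v1=G4 downbeat P8
bar 1: v0=F3 v1=C4 downbeat P5
bar 2: v0=G3 v1=B3 downbeat M3
bar 3: v0=F3 v1=C4 downbeat P5
bar 4: v0=E3 v1=E4 downbeat P8
bar 5: v0=A3 v1=F4 downbeat m6
bar 6: v0=G3 v1=G4 downbeat P8
  -> R2 @ bar 1 tick 0 v(0, 1): G3/E4 M6 -> F3/C4 P5 similar
  -> R7 @ bar 2 tick 0 v(1,): F4->B3 leap 6st
  -> R4 @ bar 3 tick 3 v(0, 1): F3/B4 TT untreated
  -> R7 @ bar 3 tick 3 v(1,): C4->B4 leap 11st
  -> R2 @ bar 4 tick 0 v(0, 1): F3/B4 TT -> E3/E4 P8 similar
  -> R1 @ bar 6 tick 0 v(0, 1): A3/A4 P8 -> G3/G4 P8 similar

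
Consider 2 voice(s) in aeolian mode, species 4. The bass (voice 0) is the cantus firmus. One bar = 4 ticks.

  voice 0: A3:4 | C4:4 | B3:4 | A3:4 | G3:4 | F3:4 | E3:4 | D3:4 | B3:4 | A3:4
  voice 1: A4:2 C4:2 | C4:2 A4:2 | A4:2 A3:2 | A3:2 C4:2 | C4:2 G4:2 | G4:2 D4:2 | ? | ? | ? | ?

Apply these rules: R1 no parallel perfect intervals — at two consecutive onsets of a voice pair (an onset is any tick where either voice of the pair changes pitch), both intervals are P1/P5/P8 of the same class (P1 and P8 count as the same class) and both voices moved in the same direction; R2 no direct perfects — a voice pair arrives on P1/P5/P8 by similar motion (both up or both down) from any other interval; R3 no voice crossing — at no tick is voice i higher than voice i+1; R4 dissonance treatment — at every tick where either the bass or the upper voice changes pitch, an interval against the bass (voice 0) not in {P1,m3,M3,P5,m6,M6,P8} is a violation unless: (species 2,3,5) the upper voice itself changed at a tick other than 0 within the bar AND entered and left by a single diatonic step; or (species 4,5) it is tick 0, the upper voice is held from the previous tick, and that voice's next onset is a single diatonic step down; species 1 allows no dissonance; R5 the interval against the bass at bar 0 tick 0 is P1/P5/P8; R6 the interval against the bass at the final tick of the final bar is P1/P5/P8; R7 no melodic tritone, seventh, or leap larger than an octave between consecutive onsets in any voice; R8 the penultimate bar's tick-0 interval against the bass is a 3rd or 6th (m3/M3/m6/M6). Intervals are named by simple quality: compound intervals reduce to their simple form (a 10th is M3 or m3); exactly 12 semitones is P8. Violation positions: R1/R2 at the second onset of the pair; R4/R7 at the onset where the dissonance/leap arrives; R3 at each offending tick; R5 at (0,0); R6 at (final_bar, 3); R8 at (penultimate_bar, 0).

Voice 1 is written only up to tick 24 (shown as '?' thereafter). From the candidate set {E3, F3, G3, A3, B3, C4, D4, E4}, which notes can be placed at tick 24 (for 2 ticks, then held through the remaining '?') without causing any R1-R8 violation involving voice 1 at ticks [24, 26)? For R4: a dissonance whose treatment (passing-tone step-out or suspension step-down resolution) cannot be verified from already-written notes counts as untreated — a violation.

{C4, E4, G3}

E3: violates R2,R7
F3: violates R4
G3: legal
A3: violates R4
B3: violates R2
C4: legal
D4: violates R4
E4: legal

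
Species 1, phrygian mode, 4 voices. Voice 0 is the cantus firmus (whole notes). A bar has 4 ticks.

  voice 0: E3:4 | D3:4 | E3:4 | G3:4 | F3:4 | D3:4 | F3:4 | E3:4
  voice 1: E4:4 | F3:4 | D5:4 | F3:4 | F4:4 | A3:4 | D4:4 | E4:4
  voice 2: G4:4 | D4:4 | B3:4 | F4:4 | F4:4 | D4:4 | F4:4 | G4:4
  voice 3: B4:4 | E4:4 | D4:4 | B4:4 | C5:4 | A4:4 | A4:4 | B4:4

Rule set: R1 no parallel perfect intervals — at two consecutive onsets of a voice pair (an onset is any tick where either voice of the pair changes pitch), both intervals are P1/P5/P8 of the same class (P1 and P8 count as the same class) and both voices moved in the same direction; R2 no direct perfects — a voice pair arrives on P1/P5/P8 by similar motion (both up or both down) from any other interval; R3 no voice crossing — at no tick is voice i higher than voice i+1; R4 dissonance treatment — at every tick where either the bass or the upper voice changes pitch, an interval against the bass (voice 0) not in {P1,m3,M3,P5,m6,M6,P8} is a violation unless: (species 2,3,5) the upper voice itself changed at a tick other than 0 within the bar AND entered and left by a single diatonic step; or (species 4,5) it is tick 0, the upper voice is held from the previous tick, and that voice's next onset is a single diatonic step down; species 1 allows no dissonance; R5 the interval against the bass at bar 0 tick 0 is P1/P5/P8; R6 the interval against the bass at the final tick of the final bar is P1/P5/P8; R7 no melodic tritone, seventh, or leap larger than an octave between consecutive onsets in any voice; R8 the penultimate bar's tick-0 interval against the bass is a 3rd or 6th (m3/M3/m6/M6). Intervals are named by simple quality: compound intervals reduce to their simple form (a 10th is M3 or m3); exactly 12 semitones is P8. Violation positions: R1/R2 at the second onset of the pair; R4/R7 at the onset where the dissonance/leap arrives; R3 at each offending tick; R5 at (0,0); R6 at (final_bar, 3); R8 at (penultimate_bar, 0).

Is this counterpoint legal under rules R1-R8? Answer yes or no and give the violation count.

bar 0: v0=E3 v1=E4 v2=G4 v3=B4 (P5)
bar 1: v0=D3 v1=F3 v2=D4 v3=E4 (M2)
bar 2: v0=E3 v1=D5 v2=B3 v3=D4 (m7)
bar 3: v0=G3 v1=F3 v2=F4 v3=B4 (M3)
bar 4: v0=F3 v1=F4 v2=F4 v3=C5 (P5)
bar 5: v0=D3 v1=A3 v2=D4 v3=A4 (P5)
bar 6: v0=F3 v1=D4 v2=F4 v3=A4 (M3)
bar 7: v0=E3 v1=E4 v2=G4 v3=B4 (P5)
  R5 @ bar0.0: opens on m3
  R2 @ bar1.0: E3/G4 m3 -> D3/D4 P8 similar
  R4 @ bar1.0: D3/E4 M2 untreated
  R7 @ bar1.0: E4->F3 leap 11st
  R3 @ bar2.0: D5 above B3
  R4 @ bar2.0: E3/D5 m7 untreated
  R4 @ bar2.0: E3/D4 m7 untreated
  R7 @ bar2.0: F3->D5 leap 21st
  R3 @ bar2.1: D5 above B3
  R3 @ bar2.2: D5 above B3
  R3 @ bar2.3: D5 above B3
  R3 @ bar3.0: G3 above F3
  R4 @ bar3.0: G3/F3 M2 untreated
  R4 @ bar3.0: G3/F4 m7 untreated
  R7 @ bar3.0: D5->F3 leap 21st
  R7 @ bar3.0: B3->F4 leap 6st
  R3 @ bar3.1: G3 above F3
  R3 @ bar3.2: G3 above F3
  R3 @ bar3.3: G3 above F3
  R2 @ bar4.0: F3/B4 TT -> F4/C5 P5 similar
  R1 @ bar5.0: F3/F4 P8 -> D3/D4 P8 similar
  R1 @ bar5.0: F3/C5 P5 -> D3/A4 P5 similar
  R1 @ bar5.0: F4/C5 P5 -> D4/A4 P5 similar
  R2 @ bar5.0: F3/F4 P8 -> D3/A3 P5 similar
  R2 @ bar5.0: F4/C5 P5 -> A3/A4 P8 similar
  R1 @ bar6.0: D3/D4 P8 -> F3/F4 P8 similar
  R8 @ bar6.0: penult P8 not 3rd/6th
  R1 @ bar7.0: D4/A4 P5 -> E4/B4 P5 similar
  R6 @ bar7.3: closes on m3

No (29 violations)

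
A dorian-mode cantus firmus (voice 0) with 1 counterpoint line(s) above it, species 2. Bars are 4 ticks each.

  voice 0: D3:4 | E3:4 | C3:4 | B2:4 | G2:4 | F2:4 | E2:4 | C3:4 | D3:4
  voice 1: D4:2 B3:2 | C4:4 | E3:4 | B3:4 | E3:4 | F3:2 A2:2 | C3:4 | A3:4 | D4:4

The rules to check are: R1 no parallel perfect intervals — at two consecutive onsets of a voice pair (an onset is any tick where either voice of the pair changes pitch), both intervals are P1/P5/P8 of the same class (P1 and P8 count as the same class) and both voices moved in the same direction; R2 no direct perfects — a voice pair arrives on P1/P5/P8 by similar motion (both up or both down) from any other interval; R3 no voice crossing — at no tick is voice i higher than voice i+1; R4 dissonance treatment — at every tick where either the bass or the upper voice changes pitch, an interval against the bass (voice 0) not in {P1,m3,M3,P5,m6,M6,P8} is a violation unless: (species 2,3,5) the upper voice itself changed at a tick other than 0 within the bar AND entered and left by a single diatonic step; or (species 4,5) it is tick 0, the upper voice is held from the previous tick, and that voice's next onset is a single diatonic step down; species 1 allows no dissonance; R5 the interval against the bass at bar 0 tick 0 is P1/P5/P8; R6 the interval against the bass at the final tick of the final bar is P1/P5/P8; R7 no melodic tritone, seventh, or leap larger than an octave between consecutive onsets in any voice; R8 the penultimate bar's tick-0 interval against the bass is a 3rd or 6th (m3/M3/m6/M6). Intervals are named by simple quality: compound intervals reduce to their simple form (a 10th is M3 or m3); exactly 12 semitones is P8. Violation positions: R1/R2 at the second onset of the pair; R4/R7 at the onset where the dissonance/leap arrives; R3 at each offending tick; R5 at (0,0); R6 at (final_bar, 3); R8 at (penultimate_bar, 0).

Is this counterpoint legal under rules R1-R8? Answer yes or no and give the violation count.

No (1 violations)

bar 0: v0=D3 v1=D4 (P8)
bar 1: v0=E3 v1=C4 (m6)
bar 2: v0=C3 v1=E3 (M3)
bar 3: v0=B2 v1=B3 (P8)
bar 4: v0=G2 v1=E3 (M6)
bar 5: v0=F2 v1=F3 (P8)
bar 6: v0=E2 v1=C3 (m6)
bar 7: v0=C3 v1=A3 (M6)
bar 8: v0=D3 v1=D4 (P8)
  R2 @ bar8.0: C3/A3 M6 -> D3/D4 P8 similar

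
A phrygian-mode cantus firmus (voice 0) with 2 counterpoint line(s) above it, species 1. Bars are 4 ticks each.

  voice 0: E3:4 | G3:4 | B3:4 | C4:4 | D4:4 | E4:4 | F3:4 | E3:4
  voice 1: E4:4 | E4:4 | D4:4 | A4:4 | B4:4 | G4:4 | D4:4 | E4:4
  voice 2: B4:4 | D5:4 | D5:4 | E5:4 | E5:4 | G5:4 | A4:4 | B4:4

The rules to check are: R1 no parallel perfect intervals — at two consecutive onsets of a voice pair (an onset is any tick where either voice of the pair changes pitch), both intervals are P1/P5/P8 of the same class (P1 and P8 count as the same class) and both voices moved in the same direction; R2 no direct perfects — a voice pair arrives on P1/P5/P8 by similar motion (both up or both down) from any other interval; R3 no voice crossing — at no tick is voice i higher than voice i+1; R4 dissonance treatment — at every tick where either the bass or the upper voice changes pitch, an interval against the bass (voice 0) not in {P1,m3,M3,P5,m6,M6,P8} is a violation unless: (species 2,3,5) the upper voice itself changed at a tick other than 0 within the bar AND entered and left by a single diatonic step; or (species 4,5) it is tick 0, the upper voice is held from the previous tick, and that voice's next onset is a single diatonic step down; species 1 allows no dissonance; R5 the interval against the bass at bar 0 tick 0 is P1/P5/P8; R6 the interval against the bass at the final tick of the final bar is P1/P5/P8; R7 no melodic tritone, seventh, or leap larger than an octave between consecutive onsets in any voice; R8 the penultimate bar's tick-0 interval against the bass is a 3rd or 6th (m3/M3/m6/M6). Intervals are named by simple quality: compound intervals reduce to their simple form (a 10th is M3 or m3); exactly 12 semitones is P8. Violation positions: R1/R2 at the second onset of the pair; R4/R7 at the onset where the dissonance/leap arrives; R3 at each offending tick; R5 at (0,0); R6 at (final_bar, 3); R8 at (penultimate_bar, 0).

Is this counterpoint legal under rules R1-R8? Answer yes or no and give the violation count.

bar 0: v0=E3 v1=E4 v2=B4 (P5)
bar 1: v0=G3 v1=E4 v2=D5 (P5)
bar 2: v0=B3 v1=D4 v2=D5 (m3)
bar 3: v0=C4 v1=A4 v2=E5 (M3)
bar 4: v0=D4 v1=B4 v2=E5 (M2)
bar 5: v0=E4 v1=G4 v2=G5 (m3)
bar 6: v0=F3 v1=D4 v2=A4 (M3)
bar 7: v0=E3 v1=E4 v2=B4 (P5)
  R1 @ bar1.0: E3/B4 P5 -> G3/D5 P5 similar
  R2 @ bar3.0: D4/D5 P8 -> A4/E5 P5 similar
  R4 @ bar4.0: D4/E5 M2 untreated
  R2 @ bar6.0: G4/G5 P8 -> D4/A4 P5 similar
  R7 @ bar6.0: E4->F3 leap 11st
  R7 @ bar6.0: G5->A4 leap 10st
  R1 @ bar7.0: D4/A4 P5 -> E4/B4 P5 similar

No (7 violations)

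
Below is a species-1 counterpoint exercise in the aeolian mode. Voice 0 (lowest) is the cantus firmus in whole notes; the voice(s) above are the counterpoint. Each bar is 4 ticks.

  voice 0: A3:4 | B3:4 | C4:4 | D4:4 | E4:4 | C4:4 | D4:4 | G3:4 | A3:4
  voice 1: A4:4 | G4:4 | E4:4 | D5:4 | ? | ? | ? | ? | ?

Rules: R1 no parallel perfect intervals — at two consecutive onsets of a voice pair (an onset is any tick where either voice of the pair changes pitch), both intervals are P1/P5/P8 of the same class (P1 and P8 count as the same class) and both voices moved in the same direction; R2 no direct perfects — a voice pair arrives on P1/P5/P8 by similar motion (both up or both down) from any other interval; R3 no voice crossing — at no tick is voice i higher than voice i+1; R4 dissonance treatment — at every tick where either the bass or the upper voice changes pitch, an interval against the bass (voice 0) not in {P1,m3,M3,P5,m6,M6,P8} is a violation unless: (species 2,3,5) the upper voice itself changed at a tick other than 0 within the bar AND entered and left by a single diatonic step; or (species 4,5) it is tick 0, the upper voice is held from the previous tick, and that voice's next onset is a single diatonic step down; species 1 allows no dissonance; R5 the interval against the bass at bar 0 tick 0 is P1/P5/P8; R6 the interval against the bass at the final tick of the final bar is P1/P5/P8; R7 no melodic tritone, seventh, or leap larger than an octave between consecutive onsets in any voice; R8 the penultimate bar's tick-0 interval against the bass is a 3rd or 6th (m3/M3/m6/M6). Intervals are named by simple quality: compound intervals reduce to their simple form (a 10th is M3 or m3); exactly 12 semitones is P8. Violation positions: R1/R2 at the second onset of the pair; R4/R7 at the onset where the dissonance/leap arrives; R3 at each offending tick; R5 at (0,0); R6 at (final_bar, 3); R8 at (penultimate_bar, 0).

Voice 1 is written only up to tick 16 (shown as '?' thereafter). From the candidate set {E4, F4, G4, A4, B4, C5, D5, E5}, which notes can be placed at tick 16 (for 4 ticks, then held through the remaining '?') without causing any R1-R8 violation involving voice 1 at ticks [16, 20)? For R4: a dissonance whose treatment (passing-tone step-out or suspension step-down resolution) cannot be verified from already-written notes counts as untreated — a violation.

{B4, C5, G4}

E4: violates R7
F4: violates R4
G4: legal
A4: violates R4
B4: legal
C5: legal
D5: violates R4
E5: violates R1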